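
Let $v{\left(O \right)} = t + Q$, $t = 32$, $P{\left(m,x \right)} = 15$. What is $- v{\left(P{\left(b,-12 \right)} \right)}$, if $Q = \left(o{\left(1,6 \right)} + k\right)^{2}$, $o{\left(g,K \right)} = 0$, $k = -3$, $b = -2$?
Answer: $-41$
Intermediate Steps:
$Q = 9$ ($Q = \left(0 - 3\right)^{2} = \left(-3\right)^{2} = 9$)
$v{\left(O \right)} = 41$ ($v{\left(O \right)} = 32 + 9 = 41$)
$- v{\left(P{\left(b,-12 \right)} \right)} = \left(-1\right) 41 = -41$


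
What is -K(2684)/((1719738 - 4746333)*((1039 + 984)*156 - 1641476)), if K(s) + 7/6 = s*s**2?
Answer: -116010897017/24077555948160 ≈ -0.0048182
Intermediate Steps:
K(s) = -7/6 + s**3 (K(s) = -7/6 + s*s**2 = -7/6 + s**3)
-K(2684)/((1719738 - 4746333)*((1039 + 984)*156 - 1641476)) = -(-7/6 + 2684**3)/((1719738 - 4746333)*((1039 + 984)*156 - 1641476)) = -(-7/6 + 19335149504)/((-3026595*(2023*156 - 1641476))) = -116010897017/(6*((-3026595*(315588 - 1641476)))) = -116010897017/(6*((-3026595*(-1325888)))) = -116010897017/(6*4012925991360) = -1*116010897017/24077555948160 = -116010897017/24077555948160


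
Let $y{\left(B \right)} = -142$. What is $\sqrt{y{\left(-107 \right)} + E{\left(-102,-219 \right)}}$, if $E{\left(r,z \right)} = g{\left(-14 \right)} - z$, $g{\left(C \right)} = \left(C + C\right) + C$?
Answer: $\sqrt{35} \approx 5.9161$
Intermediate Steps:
$g{\left(C \right)} = 3 C$ ($g{\left(C \right)} = 2 C + C = 3 C$)
$E{\left(r,z \right)} = -42 - z$ ($E{\left(r,z \right)} = 3 \left(-14\right) - z = -42 - z$)
$\sqrt{y{\left(-107 \right)} + E{\left(-102,-219 \right)}} = \sqrt{-142 - -177} = \sqrt{-142 + \left(-42 + 219\right)} = \sqrt{-142 + 177} = \sqrt{35}$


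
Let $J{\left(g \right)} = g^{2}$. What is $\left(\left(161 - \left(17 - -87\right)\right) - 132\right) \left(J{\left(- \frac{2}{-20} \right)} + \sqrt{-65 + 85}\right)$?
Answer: $- \frac{3}{4} - 150 \sqrt{5} \approx -336.16$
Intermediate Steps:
$\left(\left(161 - \left(17 - -87\right)\right) - 132\right) \left(J{\left(- \frac{2}{-20} \right)} + \sqrt{-65 + 85}\right) = \left(\left(161 - \left(17 - -87\right)\right) - 132\right) \left(\left(- \frac{2}{-20}\right)^{2} + \sqrt{-65 + 85}\right) = \left(\left(161 - \left(17 + 87\right)\right) - 132\right) \left(\left(\left(-2\right) \left(- \frac{1}{20}\right)\right)^{2} + \sqrt{20}\right) = \left(\left(161 - 104\right) - 132\right) \left(\left(\frac{1}{10}\right)^{2} + 2 \sqrt{5}\right) = \left(\left(161 - 104\right) - 132\right) \left(\frac{1}{100} + 2 \sqrt{5}\right) = \left(57 - 132\right) \left(\frac{1}{100} + 2 \sqrt{5}\right) = - 75 \left(\frac{1}{100} + 2 \sqrt{5}\right) = - \frac{3}{4} - 150 \sqrt{5}$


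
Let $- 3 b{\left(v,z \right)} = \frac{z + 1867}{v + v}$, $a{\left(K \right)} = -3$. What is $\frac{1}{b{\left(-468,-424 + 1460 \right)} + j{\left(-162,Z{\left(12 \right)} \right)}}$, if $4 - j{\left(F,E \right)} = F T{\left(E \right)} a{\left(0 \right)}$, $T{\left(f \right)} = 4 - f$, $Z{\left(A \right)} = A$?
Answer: $\frac{2808}{10931639} \approx 0.00025687$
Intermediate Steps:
$j{\left(F,E \right)} = 4 + 3 F \left(4 - E\right)$ ($j{\left(F,E \right)} = 4 - F \left(4 - E\right) \left(-3\right) = 4 - - 3 F \left(4 - E\right) = 4 + 3 F \left(4 - E\right)$)
$b{\left(v,z \right)} = - \frac{1867 + z}{6 v}$ ($b{\left(v,z \right)} = - \frac{\left(z + 1867\right) \frac{1}{v + v}}{3} = - \frac{\left(1867 + z\right) \frac{1}{2 v}}{3} = - \frac{\frac{1}{2} \frac{1}{v} \left(1867 + z\right)}{3} = - \frac{1867 + z}{6 v}$)
$\frac{1}{b{\left(-468,-424 + 1460 \right)} + j{\left(-162,Z{\left(12 \right)} \right)}} = \frac{1}{\frac{-1867 - \left(-424 + 1460\right)}{6 \left(-468\right)} - \left(-4 - 486 \left(-4 + 12\right)\right)} = \frac{1}{\frac{1}{6} \left(- \frac{1}{468}\right) \left(-1867 - 1036\right) - \left(-4 - 3888\right)} = \frac{1}{\frac{1}{6} \left(- \frac{1}{468}\right) \left(-1867 - 1036\right) + \left(4 + 3888\right)} = \frac{1}{\frac{1}{6} \left(- \frac{1}{468}\right) \left(-2903\right) + 3892} = \frac{1}{\frac{2903}{2808} + 3892} = \frac{1}{\frac{10931639}{2808}} = \frac{2808}{10931639}$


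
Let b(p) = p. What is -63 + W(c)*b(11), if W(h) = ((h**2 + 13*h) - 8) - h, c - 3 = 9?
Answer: 3017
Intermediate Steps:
c = 12 (c = 3 + 9 = 12)
W(h) = -8 + h**2 + 12*h (W(h) = (-8 + h**2 + 13*h) - h = -8 + h**2 + 12*h)
-63 + W(c)*b(11) = -63 + (-8 + 12**2 + 12*12)*11 = -63 + (-8 + 144 + 144)*11 = -63 + 280*11 = -63 + 3080 = 3017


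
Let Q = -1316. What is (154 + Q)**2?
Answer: 1350244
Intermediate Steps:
(154 + Q)**2 = (154 - 1316)**2 = (-1162)**2 = 1350244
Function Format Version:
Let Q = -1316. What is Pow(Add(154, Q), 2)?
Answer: 1350244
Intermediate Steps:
Pow(Add(154, Q), 2) = Pow(Add(154, -1316), 2) = Pow(-1162, 2) = 1350244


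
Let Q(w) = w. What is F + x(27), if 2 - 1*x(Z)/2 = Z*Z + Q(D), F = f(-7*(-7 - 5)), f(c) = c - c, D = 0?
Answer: -1454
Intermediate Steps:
f(c) = 0
F = 0
x(Z) = 4 - 2*Z² (x(Z) = 4 - 2*(Z*Z + 0) = 4 - 2*(Z² + 0) = 4 - 2*Z²)
F + x(27) = 0 + (4 - 2*27²) = 0 + (4 - 2*729) = 0 + (4 - 1458) = 0 - 1454 = -1454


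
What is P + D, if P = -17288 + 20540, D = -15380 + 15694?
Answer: 3566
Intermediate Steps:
D = 314
P = 3252
P + D = 3252 + 314 = 3566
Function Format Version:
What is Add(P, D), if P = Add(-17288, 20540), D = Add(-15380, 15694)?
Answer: 3566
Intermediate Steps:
D = 314
P = 3252
Add(P, D) = Add(3252, 314) = 3566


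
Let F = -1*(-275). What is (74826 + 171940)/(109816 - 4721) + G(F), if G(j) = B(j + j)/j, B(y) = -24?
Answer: 13067674/5780225 ≈ 2.2608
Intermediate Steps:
F = 275
G(j) = -24/j
(74826 + 171940)/(109816 - 4721) + G(F) = (74826 + 171940)/(109816 - 4721) - 24/275 = 246766/105095 - 24*1/275 = 246766*(1/105095) - 24/275 = 246766/105095 - 24/275 = 13067674/5780225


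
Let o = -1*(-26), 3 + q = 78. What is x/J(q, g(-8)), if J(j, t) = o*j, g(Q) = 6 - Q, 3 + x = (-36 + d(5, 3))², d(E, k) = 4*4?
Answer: 397/1950 ≈ 0.20359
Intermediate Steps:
q = 75 (q = -3 + 78 = 75)
d(E, k) = 16
o = 26
x = 397 (x = -3 + (-36 + 16)² = -3 + (-20)² = -3 + 400 = 397)
J(j, t) = 26*j
x/J(q, g(-8)) = 397/((26*75)) = 397/1950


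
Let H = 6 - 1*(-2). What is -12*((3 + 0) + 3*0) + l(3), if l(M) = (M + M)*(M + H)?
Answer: 30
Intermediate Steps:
H = 8 (H = 6 + 2 = 8)
l(M) = 2*M*(8 + M) (l(M) = (M + M)*(M + 8) = (2*M)*(8 + M) = 2*M*(8 + M))
-12*((3 + 0) + 3*0) + l(3) = -12*((3 + 0) + 3*0) + 2*3*(8 + 3) = -12*(3 + 0) + 2*3*11 = -12*3 + 66 = -36 + 66 = 30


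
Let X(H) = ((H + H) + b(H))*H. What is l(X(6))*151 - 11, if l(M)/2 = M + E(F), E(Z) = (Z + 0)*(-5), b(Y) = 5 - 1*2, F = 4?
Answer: 21129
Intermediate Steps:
b(Y) = 3 (b(Y) = 5 - 2 = 3)
X(H) = H*(3 + 2*H) (X(H) = ((H + H) + 3)*H = (2*H + 3)*H = (3 + 2*H)*H = H*(3 + 2*H))
E(Z) = -5*Z (E(Z) = Z*(-5) = -5*Z)
l(M) = -40 + 2*M (l(M) = 2*(M - 5*4) = 2*(M - 20) = 2*(-20 + M) = -40 + 2*M)
l(X(6))*151 - 11 = (-40 + 2*(6*(3 + 2*6)))*151 - 11 = (-40 + 2*(6*(3 + 12)))*151 - 11 = (-40 + 2*(6*15))*151 - 11 = (-40 + 2*90)*151 - 11 = (-40 + 180)*151 - 11 = 140*151 - 11 = 21140 - 11 = 21129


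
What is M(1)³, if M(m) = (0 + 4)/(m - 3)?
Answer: -8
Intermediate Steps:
M(m) = 4/(-3 + m)
M(1)³ = (4/(-3 + 1))³ = (4/(-2))³ = (4*(-½))³ = (-2)³ = -8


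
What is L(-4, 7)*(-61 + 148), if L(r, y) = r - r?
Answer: 0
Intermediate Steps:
L(r, y) = 0
L(-4, 7)*(-61 + 148) = 0*(-61 + 148) = 0*87 = 0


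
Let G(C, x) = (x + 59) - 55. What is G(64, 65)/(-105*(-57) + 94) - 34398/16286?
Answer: -103990854/49501297 ≈ -2.1008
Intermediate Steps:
G(C, x) = 4 + x (G(C, x) = (59 + x) - 55 = 4 + x)
G(64, 65)/(-105*(-57) + 94) - 34398/16286 = (4 + 65)/(-105*(-57) + 94) - 34398/16286 = 69/(5985 + 94) - 34398*1/16286 = 69/6079 - 17199/8143 = -103990854/49501297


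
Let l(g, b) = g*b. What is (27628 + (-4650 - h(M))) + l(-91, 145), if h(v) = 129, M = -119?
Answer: 9654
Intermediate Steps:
l(g, b) = b*g
(27628 + (-4650 - h(M))) + l(-91, 145) = (27628 + (-4650 - 1*129)) + 145*(-91) = (27628 + (-4650 - 129)) - 13195 = (27628 - 4779) - 13195 = 22849 - 13195 = 9654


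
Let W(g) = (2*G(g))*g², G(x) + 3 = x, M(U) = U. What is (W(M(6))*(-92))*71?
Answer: -1410912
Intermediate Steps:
G(x) = -3 + x
W(g) = g²*(-6 + 2*g) (W(g) = (2*(-3 + g))*g² = (-6 + 2*g)*g² = g²*(-6 + 2*g))
(W(M(6))*(-92))*71 = ((2*6²*(-3 + 6))*(-92))*71 = ((2*36*3)*(-92))*71 = (216*(-92))*71 = -19872*71 = -1410912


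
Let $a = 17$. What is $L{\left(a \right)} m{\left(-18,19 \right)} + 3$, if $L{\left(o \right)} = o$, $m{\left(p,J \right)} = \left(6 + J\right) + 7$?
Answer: $547$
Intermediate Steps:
$m{\left(p,J \right)} = 13 + J$
$L{\left(a \right)} m{\left(-18,19 \right)} + 3 = 17 \left(13 + 19\right) + 3 = 17 \cdot 32 + 3 = 544 + 3 = 547$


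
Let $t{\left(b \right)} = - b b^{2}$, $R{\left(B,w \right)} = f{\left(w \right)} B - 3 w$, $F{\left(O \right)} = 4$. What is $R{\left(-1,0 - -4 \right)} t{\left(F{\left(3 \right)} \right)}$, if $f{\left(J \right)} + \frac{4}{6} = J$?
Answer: $\frac{2944}{3} \approx 981.33$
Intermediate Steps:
$f{\left(J \right)} = - \frac{2}{3} + J$
$R{\left(B,w \right)} = - 3 w + B \left(- \frac{2}{3} + w\right)$ ($R{\left(B,w \right)} = \left(- \frac{2}{3} + w\right) B - 3 w = B \left(- \frac{2}{3} + w\right) - 3 w = - 3 w + B \left(- \frac{2}{3} + w\right)$)
$t{\left(b \right)} = - b^{3}$
$R{\left(-1,0 - -4 \right)} t{\left(F{\left(3 \right)} \right)} = \left(- 3 \left(0 - -4\right) + \frac{1}{3} \left(-1\right) \left(-2 + 3 \left(0 - -4\right)\right)\right) \left(- 4^{3}\right) = \left(- 3 \left(0 + 4\right) + \frac{1}{3} \left(-1\right) \left(-2 + 3 \left(0 + 4\right)\right)\right) \left(\left(-1\right) 64\right) = \left(\left(-3\right) 4 + \frac{1}{3} \left(-1\right) \left(-2 + 3 \cdot 4\right)\right) \left(-64\right) = \left(-12 + \frac{1}{3} \left(-1\right) \left(-2 + 12\right)\right) \left(-64\right) = \left(-12 + \frac{1}{3} \left(-1\right) 10\right) \left(-64\right) = \left(-12 - \frac{10}{3}\right) \left(-64\right) = \left(- \frac{46}{3}\right) \left(-64\right) = \frac{2944}{3}$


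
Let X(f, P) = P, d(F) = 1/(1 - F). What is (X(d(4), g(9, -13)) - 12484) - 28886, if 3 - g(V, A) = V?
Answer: -41376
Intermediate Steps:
g(V, A) = 3 - V
(X(d(4), g(9, -13)) - 12484) - 28886 = ((3 - 1*9) - 12484) - 28886 = ((3 - 9) - 12484) - 28886 = (-6 - 12484) - 28886 = -12490 - 28886 = -41376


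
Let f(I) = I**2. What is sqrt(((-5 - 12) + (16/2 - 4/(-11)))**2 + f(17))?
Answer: sqrt(43994)/11 ≈ 19.068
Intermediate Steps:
sqrt(((-5 - 12) + (16/2 - 4/(-11)))**2 + f(17)) = sqrt(((-5 - 12) + (16/2 - 4/(-11)))**2 + 17**2) = sqrt((-17 + (16*(1/2) - 4*(-1/11)))**2 + 289) = sqrt((-17 + (8 + 4/11))**2 + 289) = sqrt((-17 + 92/11)**2 + 289) = sqrt((-95/11)**2 + 289) = sqrt(9025/121 + 289) = sqrt(43994/121) = sqrt(43994)/11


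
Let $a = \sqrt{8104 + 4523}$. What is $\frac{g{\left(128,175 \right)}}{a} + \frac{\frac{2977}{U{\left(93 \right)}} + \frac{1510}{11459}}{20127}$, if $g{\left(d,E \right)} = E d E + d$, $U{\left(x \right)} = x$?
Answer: $\frac{34253873}{21449082249} + \frac{3920128 \sqrt{1403}}{4209} \approx 34886.0$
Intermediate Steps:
$a = 3 \sqrt{1403}$ ($a = \sqrt{12627} = 3 \sqrt{1403} \approx 112.37$)
$g{\left(d,E \right)} = d + d E^{2}$ ($g{\left(d,E \right)} = d E^{2} + d = d + d E^{2}$)
$\frac{g{\left(128,175 \right)}}{a} + \frac{\frac{2977}{U{\left(93 \right)}} + \frac{1510}{11459}}{20127} = \frac{128 \left(1 + 175^{2}\right)}{3 \sqrt{1403}} + \frac{\frac{2977}{93} + \frac{1510}{11459}}{20127} = 128 \left(1 + 30625\right) \frac{\sqrt{1403}}{4209} + \left(2977 \cdot \frac{1}{93} + 1510 \cdot \frac{1}{11459}\right) \frac{1}{20127} = 128 \cdot 30626 \frac{\sqrt{1403}}{4209} + \left(\frac{2977}{93} + \frac{1510}{11459}\right) \frac{1}{20127} = 3920128 \frac{\sqrt{1403}}{4209} + \frac{34253873}{1065687} \cdot \frac{1}{20127} = \frac{3920128 \sqrt{1403}}{4209} + \frac{34253873}{21449082249} = \frac{34253873}{21449082249} + \frac{3920128 \sqrt{1403}}{4209}$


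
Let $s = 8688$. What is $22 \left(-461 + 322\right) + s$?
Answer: $5630$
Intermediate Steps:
$22 \left(-461 + 322\right) + s = 22 \left(-461 + 322\right) + 8688 = 22 \left(-139\right) + 8688 = -3058 + 8688 = 5630$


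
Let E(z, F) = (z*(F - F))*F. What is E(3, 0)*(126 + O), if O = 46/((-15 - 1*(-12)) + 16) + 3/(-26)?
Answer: 0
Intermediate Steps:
E(z, F) = 0 (E(z, F) = (z*0)*F = 0*F = 0)
O = 89/26 (O = 46/((-15 + 12) + 16) + 3*(-1/26) = 46/(-3 + 16) - 3/26 = 46/13 - 3/26 = 89/26 ≈ 3.4231)
E(3, 0)*(126 + O) = 0*(126 + 89/26) = 0*(3365/26) = 0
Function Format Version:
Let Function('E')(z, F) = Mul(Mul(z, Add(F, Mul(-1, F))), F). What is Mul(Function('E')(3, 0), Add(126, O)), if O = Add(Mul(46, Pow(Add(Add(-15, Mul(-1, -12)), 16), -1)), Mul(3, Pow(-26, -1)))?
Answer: 0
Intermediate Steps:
Function('E')(z, F) = 0 (Function('E')(z, F) = Mul(Mul(z, 0), F) = Mul(0, F) = 0)
O = Rational(89, 26) (O = Add(Mul(46, Pow(Add(Add(-15, 12), 16), -1)), Mul(3, Rational(-1, 26))) = Add(Mul(46, Pow(Add(-3, 16), -1)), Rational(-3, 26)) = Add(Mul(46, Pow(13, -1)), Rational(-3, 26)) = Add(Mul(46, Rational(1, 13)), Rational(-3, 26)) = Add(Rational(46, 13), Rational(-3, 26)) = Rational(89, 26) ≈ 3.4231)
Mul(Function('E')(3, 0), Add(126, O)) = Mul(0, Add(126, Rational(89, 26))) = Mul(0, Rational(3365, 26)) = 0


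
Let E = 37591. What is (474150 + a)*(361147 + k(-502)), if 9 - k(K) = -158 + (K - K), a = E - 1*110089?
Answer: 145122490728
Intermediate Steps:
a = -72498 (a = 37591 - 1*110089 = 37591 - 110089 = -72498)
k(K) = 167 (k(K) = 9 - (-158 + (K - K)) = 9 - (-158 + 0) = 9 - 1*(-158) = 9 + 158 = 167)
(474150 + a)*(361147 + k(-502)) = (474150 - 72498)*(361147 + 167) = 401652*361314 = 145122490728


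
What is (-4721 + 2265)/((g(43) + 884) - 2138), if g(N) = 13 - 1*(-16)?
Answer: 2456/1225 ≈ 2.0049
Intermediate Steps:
g(N) = 29 (g(N) = 13 + 16 = 29)
(-4721 + 2265)/((g(43) + 884) - 2138) = (-4721 + 2265)/((29 + 884) - 2138) = -2456/(913 - 2138) = -2456/(-1225) = -2456*(-1/1225) = 2456/1225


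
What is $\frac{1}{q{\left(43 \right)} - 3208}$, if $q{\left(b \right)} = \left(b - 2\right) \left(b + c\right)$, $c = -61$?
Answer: $- \frac{1}{3946} \approx -0.00025342$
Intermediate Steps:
$q{\left(b \right)} = \left(-61 + b\right) \left(-2 + b\right)$ ($q{\left(b \right)} = \left(b - 2\right) \left(b - 61\right) = \left(-2 + b\right) \left(-61 + b\right) = \left(-61 + b\right) \left(-2 + b\right)$)
$\frac{1}{q{\left(43 \right)} - 3208} = \frac{1}{\left(122 + 43^{2} - 2709\right) - 3208} = \frac{1}{\left(122 + 1849 - 2709\right) - 3208} = \frac{1}{-738 - 3208} = \frac{1}{-3946} = - \frac{1}{3946}$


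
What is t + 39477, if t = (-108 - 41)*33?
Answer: 34560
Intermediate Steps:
t = -4917 (t = -149*33 = -4917)
t + 39477 = -4917 + 39477 = 34560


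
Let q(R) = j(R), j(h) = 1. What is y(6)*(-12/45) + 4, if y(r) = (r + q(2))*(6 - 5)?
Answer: 32/15 ≈ 2.1333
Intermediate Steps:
q(R) = 1
y(r) = 1 + r (y(r) = (r + 1)*(6 - 5) = (1 + r)*1 = 1 + r)
y(6)*(-12/45) + 4 = (1 + 6)*(-12/45) + 4 = 7*(-12*1/45) + 4 = 7*(-4/15) + 4 = -28/15 + 4 = 32/15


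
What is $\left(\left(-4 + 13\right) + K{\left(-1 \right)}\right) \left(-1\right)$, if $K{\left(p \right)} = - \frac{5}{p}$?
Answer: $-14$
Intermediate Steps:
$\left(\left(-4 + 13\right) + K{\left(-1 \right)}\right) \left(-1\right) = \left(\left(-4 + 13\right) - \frac{5}{-1}\right) \left(-1\right) = \left(9 - -5\right) \left(-1\right) = \left(9 + 5\right) \left(-1\right) = 14 \left(-1\right) = -14$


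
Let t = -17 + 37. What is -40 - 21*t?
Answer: -460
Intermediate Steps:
t = 20
-40 - 21*t = -40 - 21*20 = -40 - 420 = -460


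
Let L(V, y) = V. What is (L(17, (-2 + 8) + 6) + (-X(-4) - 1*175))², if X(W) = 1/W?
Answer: 398161/16 ≈ 24885.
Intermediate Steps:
(L(17, (-2 + 8) + 6) + (-X(-4) - 1*175))² = (17 + (-1/(-4) - 1*175))² = (17 + (-1*(-¼) - 175))² = (17 + (¼ - 175))² = (17 - 699/4)² = (-631/4)² = 398161/16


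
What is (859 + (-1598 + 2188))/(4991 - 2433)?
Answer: 1449/2558 ≈ 0.56646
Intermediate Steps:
(859 + (-1598 + 2188))/(4991 - 2433) = (859 + 590)/2558 = 1449*(1/2558) = 1449/2558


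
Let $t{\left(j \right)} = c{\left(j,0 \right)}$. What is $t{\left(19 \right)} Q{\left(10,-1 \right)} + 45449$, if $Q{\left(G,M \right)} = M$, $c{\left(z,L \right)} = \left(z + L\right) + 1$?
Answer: $45429$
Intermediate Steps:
$c{\left(z,L \right)} = 1 + L + z$ ($c{\left(z,L \right)} = \left(L + z\right) + 1 = 1 + L + z$)
$t{\left(j \right)} = 1 + j$ ($t{\left(j \right)} = 1 + 0 + j = 1 + j$)
$t{\left(19 \right)} Q{\left(10,-1 \right)} + 45449 = \left(1 + 19\right) \left(-1\right) + 45449 = 20 \left(-1\right) + 45449 = -20 + 45449 = 45429$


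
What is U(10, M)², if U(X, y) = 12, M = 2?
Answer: 144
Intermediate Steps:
U(10, M)² = 12² = 144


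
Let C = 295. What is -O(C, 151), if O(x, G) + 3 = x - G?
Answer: -141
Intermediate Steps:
O(x, G) = -3 + x - G (O(x, G) = -3 + (x - G) = -3 + x - G)
-O(C, 151) = -(-3 + 295 - 1*151) = -(-3 + 295 - 151) = -1*141 = -141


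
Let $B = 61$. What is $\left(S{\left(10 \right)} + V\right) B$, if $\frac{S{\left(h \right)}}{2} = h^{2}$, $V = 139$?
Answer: $20679$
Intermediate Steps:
$S{\left(h \right)} = 2 h^{2}$
$\left(S{\left(10 \right)} + V\right) B = \left(2 \cdot 10^{2} + 139\right) 61 = \left(2 \cdot 100 + 139\right) 61 = \left(200 + 139\right) 61 = 339 \cdot 61 = 20679$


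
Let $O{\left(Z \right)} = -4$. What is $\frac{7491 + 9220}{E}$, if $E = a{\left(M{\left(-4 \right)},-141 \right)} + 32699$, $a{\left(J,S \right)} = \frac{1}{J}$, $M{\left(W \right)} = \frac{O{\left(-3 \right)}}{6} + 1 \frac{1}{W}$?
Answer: $\frac{183821}{359677} \approx 0.51107$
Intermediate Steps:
$M{\left(W \right)} = - \frac{2}{3} + \frac{1}{W}$ ($M{\left(W \right)} = - \frac{4}{6} + 1 \frac{1}{W} = \left(-4\right) \frac{1}{6} + \frac{1}{W} = - \frac{2}{3} + \frac{1}{W}$)
$E = \frac{359677}{11}$ ($E = \frac{1}{- \frac{2}{3} + \frac{1}{-4}} + 32699 = \frac{1}{- \frac{2}{3} - \frac{1}{4}} + 32699 = \frac{1}{- \frac{11}{12}} + 32699 = - \frac{12}{11} + 32699 = \frac{359677}{11} \approx 32698.0$)
$\frac{7491 + 9220}{E} = \frac{7491 + 9220}{\frac{359677}{11}} = 16711 \cdot \frac{11}{359677} = \frac{183821}{359677}$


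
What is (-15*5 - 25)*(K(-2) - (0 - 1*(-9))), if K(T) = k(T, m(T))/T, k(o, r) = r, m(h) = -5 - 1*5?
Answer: 400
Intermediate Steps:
m(h) = -10 (m(h) = -5 - 5 = -10)
K(T) = -10/T
(-15*5 - 25)*(K(-2) - (0 - 1*(-9))) = (-15*5 - 25)*(-10/(-2) - (0 - 1*(-9))) = (-75 - 25)*(-10*(-½) - (0 + 9)) = -100*(5 - 1*9) = -100*(5 - 9) = -100*(-4) = 400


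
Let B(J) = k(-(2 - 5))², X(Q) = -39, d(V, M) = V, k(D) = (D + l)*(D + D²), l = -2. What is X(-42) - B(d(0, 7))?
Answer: -183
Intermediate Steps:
k(D) = (-2 + D)*(D + D²) (k(D) = (D - 2)*(D + D²) = (-2 + D)*(D + D²))
B(J) = 144 (B(J) = ((-(2 - 5))*(-2 + (-(2 - 5))² - (-1)*(2 - 5)))² = ((-1*(-3))*(-2 + (-1*(-3))² - (-1)*(-3)))² = (3*(-2 + 3² - 1*3))² = (3*(-2 + 9 - 3))² = (3*4)² = 12² = 144)
X(-42) - B(d(0, 7)) = -39 - 1*144 = -39 - 144 = -183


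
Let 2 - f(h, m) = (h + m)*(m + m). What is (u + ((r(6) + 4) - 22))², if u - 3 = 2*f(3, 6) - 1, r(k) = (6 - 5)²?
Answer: 51529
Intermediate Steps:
r(k) = 1 (r(k) = 1² = 1)
f(h, m) = 2 - 2*m*(h + m) (f(h, m) = 2 - (h + m)*(m + m) = 2 - (h + m)*2*m = 2 - 2*m*(h + m))
u = -210 (u = 3 + (2*(2 - 2*6² - 2*3*6) - 1) = 3 + (2*(2 - 2*36 - 36) - 1) = 3 + (2*(2 - 72 - 36) - 1) = 3 + (2*(-106) - 1) = 3 + (-212 - 1) = 3 - 213 = -210)
(u + ((r(6) + 4) - 22))² = (-210 + ((1 + 4) - 22))² = (-210 + (5 - 22))² = (-210 - 17)² = (-227)² = 51529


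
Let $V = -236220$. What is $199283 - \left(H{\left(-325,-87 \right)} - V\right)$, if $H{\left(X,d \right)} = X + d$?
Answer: $-36525$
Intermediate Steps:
$199283 - \left(H{\left(-325,-87 \right)} - V\right) = 199283 - \left(\left(-325 - 87\right) - -236220\right) = 199283 - \left(-412 + 236220\right) = 199283 - 235808 = -36525$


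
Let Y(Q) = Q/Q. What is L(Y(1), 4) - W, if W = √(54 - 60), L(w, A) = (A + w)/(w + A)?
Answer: 1 - I*√6 ≈ 1.0 - 2.4495*I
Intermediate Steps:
Y(Q) = 1
L(w, A) = 1 (L(w, A) = (A + w)/(A + w) = 1)
W = I*√6 (W = √(-6) = I*√6 ≈ 2.4495*I)
L(Y(1), 4) - W = 1 - I*√6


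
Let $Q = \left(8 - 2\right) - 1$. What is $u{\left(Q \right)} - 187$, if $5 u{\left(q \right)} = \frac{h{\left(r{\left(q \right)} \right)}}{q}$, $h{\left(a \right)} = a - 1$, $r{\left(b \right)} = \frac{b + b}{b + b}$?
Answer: $-187$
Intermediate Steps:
$r{\left(b \right)} = 1$ ($r{\left(b \right)} = \frac{2 b}{2 b} = 2 b \frac{1}{2 b} = 1$)
$Q = 5$ ($Q = 6 - 1 = 5$)
$h{\left(a \right)} = -1 + a$ ($h{\left(a \right)} = a - 1 = -1 + a$)
$u{\left(q \right)} = 0$ ($u{\left(q \right)} = \frac{\left(-1 + 1\right) \frac{1}{q}}{5} = \frac{0 \frac{1}{q}}{5} = \frac{1}{5} \cdot 0 = 0$)
$u{\left(Q \right)} - 187 = 0 - 187 = -187$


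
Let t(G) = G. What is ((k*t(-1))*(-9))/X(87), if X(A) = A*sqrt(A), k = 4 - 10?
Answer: -6*sqrt(87)/841 ≈ -0.066545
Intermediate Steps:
k = -6
X(A) = A**(3/2)
((k*t(-1))*(-9))/X(87) = (-6*(-1)*(-9))/(87**(3/2)) = (6*(-9))/((87*sqrt(87))) = -6*sqrt(87)/841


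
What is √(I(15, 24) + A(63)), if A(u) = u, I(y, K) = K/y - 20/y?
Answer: √14235/15 ≈ 7.9540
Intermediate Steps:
I(y, K) = -20/y + K/y
√(I(15, 24) + A(63)) = √((-20 + 24)/15 + 63) = √((1/15)*4 + 63) = √(4/15 + 63) = √(949/15) = √14235/15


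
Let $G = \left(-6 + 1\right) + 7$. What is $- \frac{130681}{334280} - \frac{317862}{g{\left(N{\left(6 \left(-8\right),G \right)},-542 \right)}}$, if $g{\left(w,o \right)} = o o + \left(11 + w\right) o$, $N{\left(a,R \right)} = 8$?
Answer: $- \frac{71649264853}{47378507240} \approx -1.5123$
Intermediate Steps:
$G = 2$ ($G = -5 + 7 = 2$)
$g{\left(w,o \right)} = o^{2} + o \left(11 + w\right)$
$- \frac{130681}{334280} - \frac{317862}{g{\left(N{\left(6 \left(-8\right),G \right)},-542 \right)}} = - \frac{130681}{334280} - \frac{317862}{\left(-542\right) \left(11 - 542 + 8\right)} = \left(-130681\right) \frac{1}{334280} - \frac{317862}{\left(-542\right) \left(-523\right)} = - \frac{130681}{334280} - \frac{317862}{283466} = - \frac{130681}{334280} - \frac{158931}{141733} = - \frac{71649264853}{47378507240}$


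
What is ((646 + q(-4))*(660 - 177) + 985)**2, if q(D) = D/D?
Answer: 98273472196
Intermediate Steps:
q(D) = 1
((646 + q(-4))*(660 - 177) + 985)**2 = ((646 + 1)*(660 - 177) + 985)**2 = (647*483 + 985)**2 = (312501 + 985)**2 = 313486**2 = 98273472196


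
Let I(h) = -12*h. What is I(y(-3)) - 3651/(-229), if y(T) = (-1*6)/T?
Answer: -1845/229 ≈ -8.0568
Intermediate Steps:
y(T) = -6/T
I(y(-3)) - 3651/(-229) = -(-72)/(-3) - 3651/(-229) = -(-72)*(-1)/3 - 3651*(-1)/229 = -12*2 - 1*(-3651/229) = -24 + 3651/229 = -1845/229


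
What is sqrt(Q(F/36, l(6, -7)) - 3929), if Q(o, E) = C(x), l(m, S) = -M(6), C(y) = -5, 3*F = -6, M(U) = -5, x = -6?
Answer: I*sqrt(3934) ≈ 62.722*I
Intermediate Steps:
F = -2 (F = (1/3)*(-6) = -2)
l(m, S) = 5 (l(m, S) = -1*(-5) = 5)
Q(o, E) = -5
sqrt(Q(F/36, l(6, -7)) - 3929) = sqrt(-5 - 3929) = sqrt(-3934) = I*sqrt(3934)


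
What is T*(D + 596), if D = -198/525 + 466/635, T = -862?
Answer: -11424972136/22225 ≈ -5.1406e+5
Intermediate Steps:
D = 7928/22225 (D = -198*1/525 + 466*(1/635) = -66/175 + 466/635 = 7928/22225 ≈ 0.35672)
T*(D + 596) = -862*(7928/22225 + 596) = -862*13254028/22225 = -11424972136/22225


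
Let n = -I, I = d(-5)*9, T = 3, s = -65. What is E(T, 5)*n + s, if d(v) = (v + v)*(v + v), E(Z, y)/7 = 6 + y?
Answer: -69365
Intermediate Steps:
E(Z, y) = 42 + 7*y (E(Z, y) = 7*(6 + y) = 42 + 7*y)
d(v) = 4*v² (d(v) = (2*v)*(2*v) = 4*v²)
I = 900 (I = (4*(-5)²)*9 = (4*25)*9 = 100*9 = 900)
n = -900 (n = -1*900 = -900)
E(T, 5)*n + s = (42 + 7*5)*(-900) - 65 = (42 + 35)*(-900) - 65 = 77*(-900) - 65 = -69300 - 65 = -69365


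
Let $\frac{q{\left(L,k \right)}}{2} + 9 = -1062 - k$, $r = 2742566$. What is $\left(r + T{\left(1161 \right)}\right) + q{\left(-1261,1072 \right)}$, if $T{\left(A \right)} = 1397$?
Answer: $2739677$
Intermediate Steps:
$q{\left(L,k \right)} = -2142 - 2 k$ ($q{\left(L,k \right)} = -18 + 2 \left(-1062 - k\right) = -18 - \left(2124 + 2 k\right) = -2142 - 2 k$)
$\left(r + T{\left(1161 \right)}\right) + q{\left(-1261,1072 \right)} = \left(2742566 + 1397\right) - 4286 = 2743963 - 4286 = 2739677$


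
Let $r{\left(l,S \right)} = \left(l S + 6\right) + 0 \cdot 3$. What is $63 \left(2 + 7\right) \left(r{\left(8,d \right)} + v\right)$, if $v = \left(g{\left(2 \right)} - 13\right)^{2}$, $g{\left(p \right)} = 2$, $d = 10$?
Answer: $117369$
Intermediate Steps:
$r{\left(l,S \right)} = 6 + S l$ ($r{\left(l,S \right)} = \left(S l + 6\right) + 0 = \left(6 + S l\right) + 0 = 6 + S l$)
$v = 121$ ($v = \left(2 - 13\right)^{2} = \left(-11\right)^{2} = 121$)
$63 \left(2 + 7\right) \left(r{\left(8,d \right)} + v\right) = 63 \left(2 + 7\right) \left(\left(6 + 10 \cdot 8\right) + 121\right) = 63 \cdot 9 \left(\left(6 + 80\right) + 121\right) = 567 \left(86 + 121\right) = 567 \cdot 207 = 117369$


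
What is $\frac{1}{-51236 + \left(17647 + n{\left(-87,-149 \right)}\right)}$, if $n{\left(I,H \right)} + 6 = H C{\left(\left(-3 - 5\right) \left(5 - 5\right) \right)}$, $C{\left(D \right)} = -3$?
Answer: $- \frac{1}{33148} \approx -3.0168 \cdot 10^{-5}$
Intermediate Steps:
$n{\left(I,H \right)} = -6 - 3 H$ ($n{\left(I,H \right)} = -6 + H \left(-3\right) = -6 - 3 H$)
$\frac{1}{-51236 + \left(17647 + n{\left(-87,-149 \right)}\right)} = \frac{1}{-51236 + \left(17647 - -441\right)} = \frac{1}{-51236 + \left(17647 + \left(-6 + 447\right)\right)} = \frac{1}{-51236 + \left(17647 + 441\right)} = \frac{1}{-51236 + 18088} = \frac{1}{-33148} = - \frac{1}{33148}$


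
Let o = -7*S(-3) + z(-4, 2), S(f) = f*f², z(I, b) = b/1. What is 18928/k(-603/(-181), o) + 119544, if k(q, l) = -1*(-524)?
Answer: 15664996/131 ≈ 1.1958e+5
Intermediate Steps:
z(I, b) = b (z(I, b) = b*1 = b)
S(f) = f³
o = 191 (o = -7*(-3)³ + 2 = -7*(-27) + 2 = 189 + 2 = 191)
k(q, l) = 524
18928/k(-603/(-181), o) + 119544 = 18928/524 + 119544 = 18928*(1/524) + 119544 = 4732/131 + 119544 = 15664996/131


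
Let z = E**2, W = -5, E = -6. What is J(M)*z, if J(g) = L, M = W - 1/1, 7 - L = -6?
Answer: 468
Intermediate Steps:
L = 13 (L = 7 - 1*(-6) = 7 + 6 = 13)
M = -6 (M = -5 - 1/1 = -5 - 1*1 = -5 - 1 = -6)
J(g) = 13
z = 36 (z = (-6)**2 = 36)
J(M)*z = 13*36 = 468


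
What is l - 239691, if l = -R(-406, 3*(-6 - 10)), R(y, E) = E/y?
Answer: -48657297/203 ≈ -2.3969e+5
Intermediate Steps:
l = -24/203 (l = -3*(-6 - 10)/(-406) = -3*(-16)*(-1)/406 = -(-48)*(-1)/406 = -1*24/203 = -24/203 ≈ -0.11823)
l - 239691 = -24/203 - 239691 = -48657297/203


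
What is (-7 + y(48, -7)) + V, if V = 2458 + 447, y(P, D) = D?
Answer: 2891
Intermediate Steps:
V = 2905
(-7 + y(48, -7)) + V = (-7 - 7) + 2905 = -14 + 2905 = 2891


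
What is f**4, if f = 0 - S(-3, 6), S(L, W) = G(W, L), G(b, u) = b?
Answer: 1296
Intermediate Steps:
S(L, W) = W
f = -6 (f = 0 - 1*6 = 0 - 6 = -6)
f**4 = (-6)**4 = 1296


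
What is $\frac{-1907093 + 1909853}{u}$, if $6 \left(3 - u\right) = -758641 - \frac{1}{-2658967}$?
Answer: $\frac{53179340}{2436291359} \approx 0.021828$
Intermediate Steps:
$u = \frac{336208207542}{2658967}$ ($u = 3 - \frac{-758641 - \frac{1}{-2658967}}{6} = 3 - \frac{-758641 - - \frac{1}{2658967}}{6} = 3 - \frac{-758641 + \frac{1}{2658967}}{6} = 3 - - \frac{336200230641}{2658967} = 3 + \frac{336200230641}{2658967} = \frac{336208207542}{2658967} \approx 1.2644 \cdot 10^{5}$)
$\frac{-1907093 + 1909853}{u} = \frac{-1907093 + 1909853}{\frac{336208207542}{2658967}} = 2760 \cdot \frac{2658967}{336208207542} = \frac{53179340}{2436291359}$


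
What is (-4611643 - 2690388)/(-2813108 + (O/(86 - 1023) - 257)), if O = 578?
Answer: 6842003047/2636123583 ≈ 2.5955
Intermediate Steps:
(-4611643 - 2690388)/(-2813108 + (O/(86 - 1023) - 257)) = (-4611643 - 2690388)/(-2813108 + (578/(86 - 1023) - 257)) = -7302031/(-2813108 + (578/(-937) - 257)) = -7302031/(-2813108 + (578*(-1/937) - 257)) = -7302031/(-2813108 + (-578/937 - 257)) = -7302031/(-2813108 - 241387/937) = -7302031/(-2636123583/937) = -7302031*(-937/2636123583) = 6842003047/2636123583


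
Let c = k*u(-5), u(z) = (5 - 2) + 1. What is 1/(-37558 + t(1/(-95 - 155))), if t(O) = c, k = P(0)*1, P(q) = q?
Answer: -1/37558 ≈ -2.6625e-5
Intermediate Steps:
u(z) = 4 (u(z) = 3 + 1 = 4)
k = 0 (k = 0*1 = 0)
c = 0 (c = 0*4 = 0)
t(O) = 0
1/(-37558 + t(1/(-95 - 155))) = 1/(-37558 + 0) = 1/(-37558) = -1/37558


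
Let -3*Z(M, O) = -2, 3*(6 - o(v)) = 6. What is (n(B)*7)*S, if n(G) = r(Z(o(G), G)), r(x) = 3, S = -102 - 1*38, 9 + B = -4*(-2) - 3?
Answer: -2940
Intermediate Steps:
o(v) = 4 (o(v) = 6 - 1/3*6 = 6 - 2 = 4)
Z(M, O) = 2/3 (Z(M, O) = -1/3*(-2) = 2/3)
B = -4 (B = -9 + (-4*(-2) - 3) = -9 + (8 - 3) = -9 + 5 = -4)
S = -140 (S = -102 - 38 = -140)
n(G) = 3
(n(B)*7)*S = (3*7)*(-140) = 21*(-140) = -2940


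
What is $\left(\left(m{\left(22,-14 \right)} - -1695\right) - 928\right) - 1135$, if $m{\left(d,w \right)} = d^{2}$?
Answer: $116$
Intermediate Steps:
$\left(\left(m{\left(22,-14 \right)} - -1695\right) - 928\right) - 1135 = \left(\left(22^{2} - -1695\right) - 928\right) - 1135 = \left(\left(484 + 1695\right) - 928\right) - 1135 = \left(2179 - 928\right) - 1135 = 1251 - 1135 = 116$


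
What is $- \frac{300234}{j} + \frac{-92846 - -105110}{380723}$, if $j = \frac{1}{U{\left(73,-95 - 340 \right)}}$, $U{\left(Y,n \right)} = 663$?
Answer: $- \frac{10826410116486}{54389} \approx -1.9906 \cdot 10^{8}$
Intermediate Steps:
$j = \frac{1}{663} \approx 0.0015083$
$- \frac{300234}{j} + \frac{-92846 - -105110}{380723} = - 300234 \frac{1}{\frac{1}{663}} + \frac{-92846 - -105110}{380723} = \left(-300234\right) 663 + \left(-92846 + 105110\right) \frac{1}{380723} = -199055142 + 12264 \cdot \frac{1}{380723} = -199055142 + \frac{1752}{54389} = - \frac{10826410116486}{54389}$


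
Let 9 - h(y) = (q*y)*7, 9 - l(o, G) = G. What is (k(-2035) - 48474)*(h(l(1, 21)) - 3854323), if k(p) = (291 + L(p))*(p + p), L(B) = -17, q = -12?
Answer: 4486260866588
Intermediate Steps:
l(o, G) = 9 - G
h(y) = 9 + 84*y (h(y) = 9 - (-12*y)*7 = 9 - (-84)*y = 9 + 84*y)
k(p) = 548*p (k(p) = (291 - 17)*(p + p) = 274*(2*p) = 548*p)
(k(-2035) - 48474)*(h(l(1, 21)) - 3854323) = (548*(-2035) - 48474)*((9 + 84*(9 - 1*21)) - 3854323) = (-1115180 - 48474)*((9 + 84*(9 - 21)) - 3854323) = -1163654*((9 + 84*(-12)) - 3854323) = -1163654*((9 - 1008) - 3854323) = -1163654*(-999 - 3854323) = -1163654*(-3855322) = 4486260866588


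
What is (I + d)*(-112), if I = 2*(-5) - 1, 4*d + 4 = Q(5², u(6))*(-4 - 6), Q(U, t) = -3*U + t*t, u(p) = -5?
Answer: -12656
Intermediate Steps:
Q(U, t) = t² - 3*U (Q(U, t) = -3*U + t² = t² - 3*U)
d = 124 (d = -1 + (((-5)² - 3*5²)*(-4 - 6))/4 = -1 + ((25 - 3*25)*(-10))/4 = -1 + ((25 - 75)*(-10))/4 = -1 + (-50*(-10))/4 = -1 + (¼)*500 = -1 + 125 = 124)
I = -11 (I = -10 - 1 = -11)
(I + d)*(-112) = (-11 + 124)*(-112) = 113*(-112) = -12656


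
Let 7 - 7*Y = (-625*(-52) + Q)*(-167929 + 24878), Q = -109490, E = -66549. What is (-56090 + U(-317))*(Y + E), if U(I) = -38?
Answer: 618191677433728/7 ≈ 8.8313e+13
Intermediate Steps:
Y = -11013496483/7 (Y = 1 - (-625*(-52) - 109490)*(-167929 + 24878)/7 = 1 - (32500 - 109490)*(-143051)/7 = 1 - (-76990)*(-143051)/7 = 1 - ⅐*11013496490 = 1 - 11013496490/7 = -11013496483/7 ≈ -1.5734e+9)
(-56090 + U(-317))*(Y + E) = (-56090 - 38)*(-11013496483/7 - 66549) = -56128*(-11013962326/7) = 618191677433728/7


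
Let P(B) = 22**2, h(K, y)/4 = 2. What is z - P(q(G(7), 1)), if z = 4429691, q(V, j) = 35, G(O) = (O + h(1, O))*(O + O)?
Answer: 4429207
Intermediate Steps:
h(K, y) = 8 (h(K, y) = 4*2 = 8)
G(O) = 2*O*(8 + O) (G(O) = (O + 8)*(O + O) = (8 + O)*(2*O) = 2*O*(8 + O))
P(B) = 484
z - P(q(G(7), 1)) = 4429691 - 1*484 = 4429691 - 484 = 4429207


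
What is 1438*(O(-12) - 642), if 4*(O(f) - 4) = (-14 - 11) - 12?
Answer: -1861491/2 ≈ -9.3075e+5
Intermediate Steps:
O(f) = -21/4 (O(f) = 4 + ((-14 - 11) - 12)/4 = 4 + (-25 - 12)/4 = 4 + (1/4)*(-37) = 4 - 37/4 = -21/4)
1438*(O(-12) - 642) = 1438*(-21/4 - 642) = 1438*(-2589/4) = -1861491/2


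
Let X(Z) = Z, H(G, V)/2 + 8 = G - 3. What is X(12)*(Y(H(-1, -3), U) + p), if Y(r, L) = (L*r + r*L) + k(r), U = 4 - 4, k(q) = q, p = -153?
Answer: -2124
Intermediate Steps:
H(G, V) = -22 + 2*G (H(G, V) = -16 + 2*(G - 3) = -16 + 2*(-3 + G) = -16 + (-6 + 2*G) = -22 + 2*G)
U = 0
Y(r, L) = r + 2*L*r (Y(r, L) = (L*r + r*L) + r = (L*r + L*r) + r = 2*L*r + r = r + 2*L*r)
X(12)*(Y(H(-1, -3), U) + p) = 12*((-22 + 2*(-1))*(1 + 2*0) - 153) = 12*((-22 - 2)*(1 + 0) - 153) = 12*(-24*1 - 153) = 12*(-24 - 153) = 12*(-177) = -2124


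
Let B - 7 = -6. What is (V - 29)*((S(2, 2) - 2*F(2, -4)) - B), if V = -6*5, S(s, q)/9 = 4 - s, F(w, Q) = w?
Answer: -767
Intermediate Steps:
B = 1 (B = 7 - 6 = 1)
S(s, q) = 36 - 9*s (S(s, q) = 9*(4 - s) = 36 - 9*s)
V = -30
(V - 29)*((S(2, 2) - 2*F(2, -4)) - B) = (-30 - 29)*(((36 - 9*2) - 2*2) - 1*1) = -59*(((36 - 18) - 4) - 1) = -59*((18 - 4) - 1) = -59*(14 - 1) = -59*13 = -767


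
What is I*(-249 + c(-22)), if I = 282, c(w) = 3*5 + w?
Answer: -72192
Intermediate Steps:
c(w) = 15 + w
I*(-249 + c(-22)) = 282*(-249 + (15 - 22)) = 282*(-249 - 7) = 282*(-256) = -72192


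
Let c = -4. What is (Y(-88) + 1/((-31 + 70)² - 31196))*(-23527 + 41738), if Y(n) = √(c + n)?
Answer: -18211/29675 + 36422*I*√23 ≈ -0.61368 + 1.7467e+5*I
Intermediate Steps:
Y(n) = √(-4 + n)
(Y(-88) + 1/((-31 + 70)² - 31196))*(-23527 + 41738) = (√(-4 - 88) + 1/((-31 + 70)² - 31196))*(-23527 + 41738) = (√(-92) + 1/(39² - 31196))*18211 = (2*I*√23 + 1/(1521 - 31196))*18211 = (2*I*√23 + 1/(-29675))*18211 = (2*I*√23 - 1/29675)*18211 = (-1/29675 + 2*I*√23)*18211 = -18211/29675 + 36422*I*√23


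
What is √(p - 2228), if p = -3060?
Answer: 2*I*√1322 ≈ 72.719*I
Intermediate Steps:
√(p - 2228) = √(-3060 - 2228) = √(-5288) = 2*I*√1322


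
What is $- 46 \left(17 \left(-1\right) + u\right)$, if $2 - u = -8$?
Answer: $322$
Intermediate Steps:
$u = 10$ ($u = 2 - -8 = 2 + 8 = 10$)
$- 46 \left(17 \left(-1\right) + u\right) = - 46 \left(17 \left(-1\right) + 10\right) = - 46 \left(-17 + 10\right) = \left(-46\right) \left(-7\right) = 322$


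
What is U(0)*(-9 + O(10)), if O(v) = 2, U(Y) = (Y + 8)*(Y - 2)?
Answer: 112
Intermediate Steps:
U(Y) = (-2 + Y)*(8 + Y) (U(Y) = (8 + Y)*(-2 + Y) = (-2 + Y)*(8 + Y))
U(0)*(-9 + O(10)) = (-16 + 0² + 6*0)*(-9 + 2) = (-16 + 0 + 0)*(-7) = -16*(-7) = 112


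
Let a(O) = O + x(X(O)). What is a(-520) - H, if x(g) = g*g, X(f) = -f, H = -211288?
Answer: 481168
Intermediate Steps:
x(g) = g²
a(O) = O + O² (a(O) = O + (-O)² = O + O²)
a(-520) - H = -520*(1 - 520) - 1*(-211288) = -520*(-519) + 211288 = 269880 + 211288 = 481168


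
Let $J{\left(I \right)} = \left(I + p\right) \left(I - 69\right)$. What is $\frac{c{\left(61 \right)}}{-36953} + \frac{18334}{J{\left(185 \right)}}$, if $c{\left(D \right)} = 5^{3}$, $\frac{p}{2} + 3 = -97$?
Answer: $- \frac{338856901}{32149110} \approx -10.54$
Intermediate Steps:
$p = -200$ ($p = -6 + 2 \left(-97\right) = -6 - 194 = -200$)
$c{\left(D \right)} = 125$
$J{\left(I \right)} = \left(-200 + I\right) \left(-69 + I\right)$ ($J{\left(I \right)} = \left(I - 200\right) \left(I - 69\right) = \left(-200 + I\right) \left(-69 + I\right)$)
$\frac{c{\left(61 \right)}}{-36953} + \frac{18334}{J{\left(185 \right)}} = \frac{125}{-36953} + \frac{18334}{13800 + 185^{2} - 49765} = 125 \left(- \frac{1}{36953}\right) + \frac{18334}{13800 + 34225 - 49765} = - \frac{125}{36953} + \frac{18334}{-1740} = - \frac{125}{36953} + 18334 \left(- \frac{1}{1740}\right) = - \frac{125}{36953} - \frac{9167}{870} = - \frac{338856901}{32149110}$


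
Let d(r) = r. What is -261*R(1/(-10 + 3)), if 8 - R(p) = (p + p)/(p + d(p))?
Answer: -1827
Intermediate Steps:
R(p) = 7 (R(p) = 8 - (p + p)/(p + p) = 8 - 2*p/(2*p) = 8 - 2*p*1/(2*p) = 8 - 1*1 = 8 - 1 = 7)
-261*R(1/(-10 + 3)) = -261*7 = -1827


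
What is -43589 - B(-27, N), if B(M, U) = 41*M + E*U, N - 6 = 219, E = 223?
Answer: -92657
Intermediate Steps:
N = 225 (N = 6 + 219 = 225)
B(M, U) = 41*M + 223*U
-43589 - B(-27, N) = -43589 - (41*(-27) + 223*225) = -43589 - (-1107 + 50175) = -43589 - 1*49068 = -43589 - 49068 = -92657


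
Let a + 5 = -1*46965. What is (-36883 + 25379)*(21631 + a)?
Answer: 291499856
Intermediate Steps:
a = -46970 (a = -5 - 1*46965 = -5 - 46965 = -46970)
(-36883 + 25379)*(21631 + a) = (-36883 + 25379)*(21631 - 46970) = -11504*(-25339) = 291499856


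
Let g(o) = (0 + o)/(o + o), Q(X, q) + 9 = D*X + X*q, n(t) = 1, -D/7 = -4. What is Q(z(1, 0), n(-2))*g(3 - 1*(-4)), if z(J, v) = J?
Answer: 10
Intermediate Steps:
D = 28 (D = -7*(-4) = 28)
Q(X, q) = -9 + 28*X + X*q (Q(X, q) = -9 + (28*X + X*q) = -9 + 28*X + X*q)
g(o) = ½ (g(o) = o/((2*o)) = o*(1/(2*o)) = ½)
Q(z(1, 0), n(-2))*g(3 - 1*(-4)) = (-9 + 28*1 + 1*1)*(½) = (-9 + 28 + 1)*(½) = 20*(½) = 10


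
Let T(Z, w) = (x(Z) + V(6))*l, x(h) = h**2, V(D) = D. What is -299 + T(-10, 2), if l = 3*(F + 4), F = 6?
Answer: 2881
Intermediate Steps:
l = 30 (l = 3*(6 + 4) = 3*10 = 30)
T(Z, w) = 180 + 30*Z**2 (T(Z, w) = (Z**2 + 6)*30 = (6 + Z**2)*30 = 180 + 30*Z**2)
-299 + T(-10, 2) = -299 + (180 + 30*(-10)**2) = -299 + (180 + 30*100) = -299 + (180 + 3000) = -299 + 3180 = 2881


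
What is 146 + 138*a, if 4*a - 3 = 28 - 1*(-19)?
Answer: 1871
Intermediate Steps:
a = 25/2 (a = ¾ + (28 - 1*(-19))/4 = ¾ + (28 + 19)/4 = ¾ + (¼)*47 = ¾ + 47/4 = 25/2 ≈ 12.500)
146 + 138*a = 146 + 138*(25/2) = 146 + 1725 = 1871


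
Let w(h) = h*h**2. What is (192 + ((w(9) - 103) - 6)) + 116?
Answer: 928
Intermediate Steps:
w(h) = h**3
(192 + ((w(9) - 103) - 6)) + 116 = (192 + ((9**3 - 103) - 6)) + 116 = (192 + ((729 - 103) - 6)) + 116 = (192 + (626 - 6)) + 116 = (192 + 620) + 116 = 812 + 116 = 928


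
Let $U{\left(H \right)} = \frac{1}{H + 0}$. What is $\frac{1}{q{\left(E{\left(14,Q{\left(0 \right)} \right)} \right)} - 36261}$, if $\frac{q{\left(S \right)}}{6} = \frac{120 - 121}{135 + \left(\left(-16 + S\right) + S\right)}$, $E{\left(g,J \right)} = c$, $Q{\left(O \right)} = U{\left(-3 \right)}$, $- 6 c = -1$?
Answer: $- \frac{179}{6490728} \approx -2.7578 \cdot 10^{-5}$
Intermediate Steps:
$U{\left(H \right)} = \frac{1}{H}$
$c = \frac{1}{6}$ ($c = \left(- \frac{1}{6}\right) \left(-1\right) = \frac{1}{6} \approx 0.16667$)
$Q{\left(O \right)} = - \frac{1}{3}$ ($Q{\left(O \right)} = \frac{1}{-3} = - \frac{1}{3}$)
$E{\left(g,J \right)} = \frac{1}{6}$
$q{\left(S \right)} = - \frac{6}{119 + 2 S}$ ($q{\left(S \right)} = 6 \frac{120 - 121}{135 + \left(\left(-16 + S\right) + S\right)} = 6 \left(- \frac{1}{135 + \left(-16 + 2 S\right)}\right) = 6 \left(- \frac{1}{119 + 2 S}\right) = - \frac{6}{119 + 2 S}$)
$\frac{1}{q{\left(E{\left(14,Q{\left(0 \right)} \right)} \right)} - 36261} = \frac{1}{- \frac{6}{119 + 2 \cdot \frac{1}{6}} - 36261} = \frac{1}{- \frac{6}{119 + \frac{1}{3}} - 36261} = \frac{1}{- \frac{6}{\frac{358}{3}} - 36261} = \frac{1}{\left(-6\right) \frac{3}{358} - 36261} = \frac{1}{- \frac{9}{179} - 36261} = \frac{1}{- \frac{6490728}{179}} = - \frac{179}{6490728}$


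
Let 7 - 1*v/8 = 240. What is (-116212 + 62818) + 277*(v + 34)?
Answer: -560304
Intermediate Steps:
v = -1864 (v = 56 - 8*240 = 56 - 1920 = -1864)
(-116212 + 62818) + 277*(v + 34) = (-116212 + 62818) + 277*(-1864 + 34) = -53394 + 277*(-1830) = -53394 - 506910 = -560304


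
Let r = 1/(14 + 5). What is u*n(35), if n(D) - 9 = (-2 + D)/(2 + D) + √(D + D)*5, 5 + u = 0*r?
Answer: -1830/37 - 25*√70 ≈ -258.62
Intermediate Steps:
r = 1/19 ≈ 0.052632
u = -5 (u = -5 + 0*(1/19) = -5 + 0 = -5)
n(D) = 9 + (-2 + D)/(2 + D) + 5*√2*√D (n(D) = 9 + ((-2 + D)/(2 + D) + √(D + D)*5) = 9 + ((-2 + D)/(2 + D) + √(2*D)*5) = 9 + ((-2 + D)/(2 + D) + (√2*√D)*5) = 9 + ((-2 + D)/(2 + D) + 5*√2*√D) = 9 + (-2 + D)/(2 + D) + 5*√2*√D)
u*n(35) = -5*(16 + 10*35 + 5*√2*35^(3/2) + 10*√2*√35)/(2 + 35) = -5*(16 + 350 + 5*√2*(35*√35) + 10*√70)/37 = -5*(16 + 350 + 175*√70 + 10*√70)/37 = -5*(366 + 185*√70)/37 = -5*(366/37 + 5*√70) = -1830/37 - 25*√70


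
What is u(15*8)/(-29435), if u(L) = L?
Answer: -24/5887 ≈ -0.0040768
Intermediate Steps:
u(15*8)/(-29435) = (15*8)/(-29435) = 120*(-1/29435) = -24/5887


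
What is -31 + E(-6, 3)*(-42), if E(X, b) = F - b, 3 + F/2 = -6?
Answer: 851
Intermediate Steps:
F = -18 (F = -6 + 2*(-6) = -6 - 12 = -18)
E(X, b) = -18 - b
-31 + E(-6, 3)*(-42) = -31 + (-18 - 1*3)*(-42) = -31 + (-18 - 3)*(-42) = -31 - 21*(-42) = -31 + 882 = 851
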